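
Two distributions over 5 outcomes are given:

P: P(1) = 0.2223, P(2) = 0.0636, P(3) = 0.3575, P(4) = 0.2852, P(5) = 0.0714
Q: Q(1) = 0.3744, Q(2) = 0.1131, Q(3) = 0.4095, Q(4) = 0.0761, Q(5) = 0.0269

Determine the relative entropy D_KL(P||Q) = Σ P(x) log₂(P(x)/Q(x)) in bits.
0.3541 bits

D_KL(P||Q) = Σ P(x) log₂(P(x)/Q(x))

Computing term by term:
  P(1)·log₂(P(1)/Q(1)) = 0.2223·log₂(0.2223/0.3744) = -0.16719
  P(2)·log₂(P(2)/Q(2)) = 0.0636·log₂(0.0636/0.1131) = -0.05282
  P(3)·log₂(P(3)/Q(3)) = 0.3575·log₂(0.3575/0.4095) = -0.07004
  P(4)·log₂(P(4)/Q(4)) = 0.2852·log₂(0.2852/0.0761) = 0.54359
  P(5)·log₂(P(5)/Q(5)) = 0.0714·log₂(0.0714/0.0269) = 0.10055

D_KL(P||Q) = -0.16719 - 0.05282 - 0.07004 + 0.54359 + 0.10055 = 0.35409 ≈ 0.3541 bits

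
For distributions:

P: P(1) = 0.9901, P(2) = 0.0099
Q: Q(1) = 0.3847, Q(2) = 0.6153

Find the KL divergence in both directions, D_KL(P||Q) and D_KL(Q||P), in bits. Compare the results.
D_KL(P||Q) = 1.2914 bits, D_KL(Q||P) = 3.1411 bits. D_KL(Q||P) is larger than D_KL(P||Q) by 1.8497 bits; the two directions differ.

D_KL(P||Q) = Σ P(x) log₂(P(x)/Q(x))

Computing term by term:
  P(1)·log₂(P(1)/Q(1)) = 0.9901·log₂(0.9901/0.3847) = 1.35034
  P(2)·log₂(P(2)/Q(2)) = 0.0099·log₂(0.0099/0.6153) = -0.05898

D_KL(P||Q) = 1.35034 - 0.05898 = 1.29136 ≈ 1.2914 bits

D_KL(Q||P) = Σ Q(x) log₂(Q(x)/P(x))

Computing term by term:
  Q(1)·log₂(Q(1)/P(1)) = 0.3847·log₂(0.3847/0.9901) = -0.52467
  Q(2)·log₂(Q(2)/P(2)) = 0.6153·log₂(0.6153/0.0099) = 3.66578

D_KL(Q||P) = -0.52467 + 3.66578 = 3.14111 ≈ 3.1411 bits

These are NOT equal (difference: 1.8497 bits). KL divergence is asymmetric: D_KL(P||Q) ≠ D_KL(Q||P) in general.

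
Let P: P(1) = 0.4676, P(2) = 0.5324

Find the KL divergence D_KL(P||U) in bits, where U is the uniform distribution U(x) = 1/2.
0.0030 bits

U(i) = 1/2 for all i

D_KL(P||U) = Σ P(x) log₂(P(x) / (1/2))
           = Σ P(x) log₂(P(x)) + log₂(2)
           = log₂(2) - H(P)

H(P) = -Σ P(x) log₂(P(x)):
  -P(1)·log₂(P(1)) = -(0.4676)·log₂(0.4676) = 0.51280
  -P(2)·log₂(P(2)) = -(0.5324)·log₂(0.5324) = 0.48417
H(P) = 0.51280 + 0.48417 = 0.99697 bits

log₂(2) = 1.00000 bits

D_KL(P||U) = 1.00000 - 0.99697 = 0.00303 ≈ 0.0030 bits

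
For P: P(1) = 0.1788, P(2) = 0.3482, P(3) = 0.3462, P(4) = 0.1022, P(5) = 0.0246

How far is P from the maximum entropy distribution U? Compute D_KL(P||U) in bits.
0.3503 bits

U(i) = 1/5 for all i

D_KL(P||U) = Σ P(x) log₂(P(x) / (1/5))
           = Σ P(x) log₂(P(x)) + log₂(5)
           = log₂(5) - H(P)

H(P) = -Σ P(x) log₂(P(x)):
  -P(1)·log₂(P(1)) = -(0.1788)·log₂(0.1788) = 0.44406
  -P(2)·log₂(P(2)) = -(0.3482)·log₂(0.3482) = 0.52996
  -P(3)·log₂(P(3)) = -(0.3462)·log₂(0.3462) = 0.52980
  -P(4)·log₂(P(4)) = -(0.1022)·log₂(0.1022) = 0.33629
  -P(5)·log₂(P(5)) = -(0.0246)·log₂(0.0246) = 0.13149
H(P) = 0.44406 + 0.52996 + 0.52980 + 0.33629 + 0.13149 = 1.97160 bits

log₂(5) = 2.32193 bits

D_KL(P||U) = 2.32193 - 1.97160 = 0.35033 ≈ 0.3503 bits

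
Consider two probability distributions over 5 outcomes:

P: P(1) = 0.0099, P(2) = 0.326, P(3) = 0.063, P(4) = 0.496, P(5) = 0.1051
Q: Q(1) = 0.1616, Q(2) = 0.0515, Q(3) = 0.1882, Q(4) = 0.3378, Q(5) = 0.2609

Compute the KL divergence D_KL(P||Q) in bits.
0.8655 bits

D_KL(P||Q) = Σ P(x) log₂(P(x)/Q(x))

Computing term by term:
  P(1)·log₂(P(1)/Q(1)) = 0.0099·log₂(0.0099/0.1616) = -0.03989
  P(2)·log₂(P(2)/Q(2)) = 0.326·log₂(0.326/0.0515) = 0.86789
  P(3)·log₂(P(3)/Q(3)) = 0.063·log₂(0.063/0.1882) = -0.09947
  P(4)·log₂(P(4)/Q(4)) = 0.496·log₂(0.496/0.3378) = 0.27487
  P(5)·log₂(P(5)/Q(5)) = 0.1051·log₂(0.1051/0.2609) = -0.13786

D_KL(P||Q) = -0.03989 + 0.86789 - 0.09947 + 0.27487 - 0.13786 = 0.86554 ≈ 0.8655 bits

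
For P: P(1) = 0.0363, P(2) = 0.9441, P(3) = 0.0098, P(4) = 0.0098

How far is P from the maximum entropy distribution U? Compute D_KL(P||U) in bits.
1.6172 bits

U(i) = 1/4 for all i

D_KL(P||U) = Σ P(x) log₂(P(x) / (1/4))
           = Σ P(x) log₂(P(x)) + log₂(4)
           = log₂(4) - H(P)

H(P) = -Σ P(x) log₂(P(x)):
  -P(1)·log₂(P(1)) = -(0.0363)·log₂(0.0363) = 0.17366
  -P(2)·log₂(P(2)) = -(0.9441)·log₂(0.9441) = 0.07835
  -P(3)·log₂(P(3)) = -(0.0098)·log₂(0.0098) = 0.06540
  -P(4)·log₂(P(4)) = -(0.0098)·log₂(0.0098) = 0.06540
H(P) = 0.17366 + 0.07835 + 0.06540 + 0.06540 = 0.38281 bits

log₂(4) = 2.00000 bits

D_KL(P||U) = 2.00000 - 0.38281 = 1.61719 ≈ 1.6172 bits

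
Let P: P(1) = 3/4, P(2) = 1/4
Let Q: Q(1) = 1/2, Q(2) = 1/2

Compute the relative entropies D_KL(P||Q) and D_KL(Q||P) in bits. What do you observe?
D_KL(P||Q) = 0.1887 bits, D_KL(Q||P) = 0.2075 bits. The two directions give different values (D_KL(Q||P) exceeds D_KL(P||Q) by 0.0188 bits): KL divergence is asymmetric.

D_KL(P||Q) = Σ P(x) log₂(P(x)/Q(x))

Computing term by term:
  P(1)·log₂(P(1)/Q(1)) = (3/4)·log₂((3/4)/(1/2)) = 0.43872
  P(2)·log₂(P(2)/Q(2)) = (1/4)·log₂((1/4)/(1/2)) = -0.25000

D_KL(P||Q) = 0.43872 - 0.25000 = 0.18872 ≈ 0.1887 bits

D_KL(Q||P) = Σ Q(x) log₂(Q(x)/P(x))

Computing term by term:
  Q(1)·log₂(Q(1)/P(1)) = (1/2)·log₂((1/2)/(3/4)) = -0.29248
  Q(2)·log₂(Q(2)/P(2)) = (1/2)·log₂((1/2)/(1/4)) = 0.50000

D_KL(Q||P) = -0.29248 + 0.50000 = 0.20752 ≈ 0.2075 bits

These are NOT equal (difference: 0.0188 bits). KL divergence is asymmetric: D_KL(P||Q) ≠ D_KL(Q||P) in general.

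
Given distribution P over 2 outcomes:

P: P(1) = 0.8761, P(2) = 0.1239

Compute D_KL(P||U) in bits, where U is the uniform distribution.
0.4595 bits

U(i) = 1/2 for all i

D_KL(P||U) = Σ P(x) log₂(P(x) / (1/2))
           = Σ P(x) log₂(P(x)) + log₂(2)
           = log₂(2) - H(P)

H(P) = -Σ P(x) log₂(P(x)):
  -P(1)·log₂(P(1)) = -(0.8761)·log₂(0.8761) = 0.16719
  -P(2)·log₂(P(2)) = -(0.1239)·log₂(0.1239) = 0.37328
H(P) = 0.16719 + 0.37328 = 0.54047 bits

log₂(2) = 1.00000 bits

D_KL(P||U) = 1.00000 - 0.54047 = 0.45953 ≈ 0.4595 bits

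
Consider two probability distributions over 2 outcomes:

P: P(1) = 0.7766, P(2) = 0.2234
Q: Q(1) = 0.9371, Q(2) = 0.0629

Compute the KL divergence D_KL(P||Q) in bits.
0.1980 bits

D_KL(P||Q) = Σ P(x) log₂(P(x)/Q(x))

Computing term by term:
  P(1)·log₂(P(1)/Q(1)) = 0.7766·log₂(0.7766/0.9371) = -0.21048
  P(2)·log₂(P(2)/Q(2)) = 0.2234·log₂(0.2234/0.0629) = 0.40849

D_KL(P||Q) = -0.21048 + 0.40849 = 0.19801 ≈ 0.1980 bits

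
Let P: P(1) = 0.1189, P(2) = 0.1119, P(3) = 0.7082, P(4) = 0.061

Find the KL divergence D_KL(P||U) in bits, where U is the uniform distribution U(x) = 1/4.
0.6825 bits

U(i) = 1/4 for all i

D_KL(P||U) = Σ P(x) log₂(P(x) / (1/4))
           = Σ P(x) log₂(P(x)) + log₂(4)
           = log₂(4) - H(P)

H(P) = -Σ P(x) log₂(P(x)):
  -P(1)·log₂(P(1)) = -(0.1189)·log₂(0.1189) = 0.36528
  -P(2)·log₂(P(2)) = -(0.1119)·log₂(0.1119) = 0.35357
  -P(3)·log₂(P(3)) = -(0.7082)·log₂(0.7082) = 0.35252
  -P(4)·log₂(P(4)) = -(0.061)·log₂(0.061) = 0.24614
H(P) = 0.36528 + 0.35357 + 0.35252 + 0.24614 = 1.31751 bits

log₂(4) = 2.00000 bits

D_KL(P||U) = 2.00000 - 1.31751 = 0.68249 ≈ 0.6825 bits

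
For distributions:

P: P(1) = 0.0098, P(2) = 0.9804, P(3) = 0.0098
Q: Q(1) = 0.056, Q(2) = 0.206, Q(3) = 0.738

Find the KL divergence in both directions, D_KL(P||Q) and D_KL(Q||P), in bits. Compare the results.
D_KL(P||Q) = 2.1209 bits, D_KL(Q||P) = 4.2784 bits. D_KL(Q||P) is larger than D_KL(P||Q) by 2.1575 bits; the two directions differ.

D_KL(P||Q) = Σ P(x) log₂(P(x)/Q(x))

Computing term by term:
  P(1)·log₂(P(1)/Q(1)) = 0.0098·log₂(0.0098/0.056) = -0.02464
  P(2)·log₂(P(2)/Q(2)) = 0.9804·log₂(0.9804/0.206) = 2.20661
  P(3)·log₂(P(3)/Q(3)) = 0.0098·log₂(0.0098/0.738) = -0.06110

D_KL(P||Q) = -0.02464 + 2.20661 - 0.06110 = 2.12087 ≈ 2.1209 bits

D_KL(Q||P) = Σ Q(x) log₂(Q(x)/P(x))

Computing term by term:
  Q(1)·log₂(Q(1)/P(1)) = 0.056·log₂(0.056/0.0098) = 0.14082
  Q(2)·log₂(Q(2)/P(2)) = 0.206·log₂(0.206/0.9804) = -0.46365
  Q(3)·log₂(Q(3)/P(3)) = 0.738·log₂(0.738/0.0098) = 4.60121

D_KL(Q||P) = 0.14082 - 0.46365 + 4.60121 = 4.27838 ≈ 4.2784 bits

These are NOT equal (difference: 2.1575 bits). KL divergence is asymmetric: D_KL(P||Q) ≠ D_KL(Q||P) in general.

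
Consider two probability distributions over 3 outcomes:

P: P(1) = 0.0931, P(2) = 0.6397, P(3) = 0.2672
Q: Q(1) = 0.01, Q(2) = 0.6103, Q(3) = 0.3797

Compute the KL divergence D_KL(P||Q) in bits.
0.2076 bits

D_KL(P||Q) = Σ P(x) log₂(P(x)/Q(x))

Computing term by term:
  P(1)·log₂(P(1)/Q(1)) = 0.0931·log₂(0.0931/0.01) = 0.29967
  P(2)·log₂(P(2)/Q(2)) = 0.6397·log₂(0.6397/0.6103) = 0.04342
  P(3)·log₂(P(3)/Q(3)) = 0.2672·log₂(0.2672/0.3797) = -0.13545

D_KL(P||Q) = 0.29967 + 0.04342 - 0.13545 = 0.20764 ≈ 0.2076 bits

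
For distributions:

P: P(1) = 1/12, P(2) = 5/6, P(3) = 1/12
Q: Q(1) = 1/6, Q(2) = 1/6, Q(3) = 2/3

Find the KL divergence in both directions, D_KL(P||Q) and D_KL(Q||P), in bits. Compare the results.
D_KL(P||Q) = 1.6016 bits, D_KL(Q||P) = 1.7797 bits. D_KL(Q||P) is larger than D_KL(P||Q) by 0.1781 bits; the two directions differ.

D_KL(P||Q) = Σ P(x) log₂(P(x)/Q(x))

Computing term by term:
  P(1)·log₂(P(1)/Q(1)) = (1/12)·log₂((1/12)/(1/6)) = -0.08333
  P(2)·log₂(P(2)/Q(2)) = (5/6)·log₂((5/6)/(1/6)) = 1.93494
  P(3)·log₂(P(3)/Q(3)) = (1/12)·log₂((1/12)/(2/3)) = -0.25000

D_KL(P||Q) = -0.08333 + 1.93494 - 0.25000 = 1.60161 ≈ 1.6016 bits

D_KL(Q||P) = Σ Q(x) log₂(Q(x)/P(x))

Computing term by term:
  Q(1)·log₂(Q(1)/P(1)) = (1/6)·log₂((1/6)/(1/12)) = 0.16667
  Q(2)·log₂(Q(2)/P(2)) = (1/6)·log₂((1/6)/(5/6)) = -0.38699
  Q(3)·log₂(Q(3)/P(3)) = (2/3)·log₂((2/3)/(1/12)) = 2.00000

D_KL(Q||P) = 0.16667 - 0.38699 + 2.00000 = 1.77968 ≈ 1.7797 bits

These are NOT equal (difference: 0.1781 bits). KL divergence is asymmetric: D_KL(P||Q) ≠ D_KL(Q||P) in general.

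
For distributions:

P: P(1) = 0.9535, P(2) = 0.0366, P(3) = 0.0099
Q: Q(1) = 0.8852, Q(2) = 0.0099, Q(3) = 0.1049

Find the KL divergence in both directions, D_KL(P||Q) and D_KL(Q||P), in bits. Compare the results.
D_KL(P||Q) = 0.1376 bits, D_KL(Q||P) = 0.2436 bits. D_KL(Q||P) is larger than D_KL(P||Q) by 0.1060 bits; the two directions differ.

D_KL(P||Q) = Σ P(x) log₂(P(x)/Q(x))

Computing term by term:
  P(1)·log₂(P(1)/Q(1)) = 0.9535·log₂(0.9535/0.8852) = 0.10224
  P(2)·log₂(P(2)/Q(2)) = 0.0366·log₂(0.0366/0.0099) = 0.06904
  P(3)·log₂(P(3)/Q(3)) = 0.0099·log₂(0.0099/0.1049) = -0.03371

D_KL(P||Q) = 0.10224 + 0.06904 - 0.03371 = 0.13757 ≈ 0.1376 bits

D_KL(Q||P) = Σ Q(x) log₂(Q(x)/P(x))

Computing term by term:
  Q(1)·log₂(Q(1)/P(1)) = 0.8852·log₂(0.8852/0.9535) = -0.09492
  Q(2)·log₂(Q(2)/P(2)) = 0.0099·log₂(0.0099/0.0366) = -0.01867
  Q(3)·log₂(Q(3)/P(3)) = 0.1049·log₂(0.1049/0.0099) = 0.35723

D_KL(Q||P) = -0.09492 - 0.01867 + 0.35723 = 0.24364 ≈ 0.2436 bits

These are NOT equal (difference: 0.1060 bits). KL divergence is asymmetric: D_KL(P||Q) ≠ D_KL(Q||P) in general.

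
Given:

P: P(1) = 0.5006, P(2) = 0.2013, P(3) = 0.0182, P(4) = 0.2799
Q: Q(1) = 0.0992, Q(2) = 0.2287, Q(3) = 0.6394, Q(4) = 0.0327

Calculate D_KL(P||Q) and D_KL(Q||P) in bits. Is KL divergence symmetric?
D_KL(P||Q) = 1.9055 bits, D_KL(Q||P) = 2.9923 bits. No, KL divergence is not symmetric.

D_KL(P||Q) = Σ P(x) log₂(P(x)/Q(x))

Computing term by term:
  P(1)·log₂(P(1)/Q(1)) = 0.5006·log₂(0.5006/0.0992) = 1.16902
  P(2)·log₂(P(2)/Q(2)) = 0.2013·log₂(0.2013/0.2287) = -0.03706
  P(3)·log₂(P(3)/Q(3)) = 0.0182·log₂(0.0182/0.6394) = -0.09345
  P(4)·log₂(P(4)/Q(4)) = 0.2799·log₂(0.2799/0.0327) = 0.86700

D_KL(P||Q) = 1.16902 - 0.03706 - 0.09345 + 0.86700 = 1.90551 ≈ 1.9055 bits

D_KL(Q||P) = Σ Q(x) log₂(Q(x)/P(x))

Computing term by term:
  Q(1)·log₂(Q(1)/P(1)) = 0.0992·log₂(0.0992/0.5006) = -0.23166
  Q(2)·log₂(Q(2)/P(2)) = 0.2287·log₂(0.2287/0.2013) = 0.04211
  Q(3)·log₂(Q(3)/P(3)) = 0.6394·log₂(0.6394/0.0182) = 3.28313
  Q(4)·log₂(Q(4)/P(4)) = 0.0327·log₂(0.0327/0.2799) = -0.10129

D_KL(Q||P) = -0.23166 + 0.04211 + 3.28313 - 0.10129 = 2.99229 ≈ 2.9923 bits

These are NOT equal (difference: 1.0868 bits). KL divergence is asymmetric: D_KL(P||Q) ≠ D_KL(Q||P) in general.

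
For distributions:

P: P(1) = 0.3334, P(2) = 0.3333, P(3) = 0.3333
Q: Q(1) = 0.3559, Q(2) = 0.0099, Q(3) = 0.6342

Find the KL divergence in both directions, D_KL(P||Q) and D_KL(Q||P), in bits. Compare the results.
D_KL(P||Q) = 1.3502 bits, D_KL(Q||P) = 0.5719 bits. D_KL(P||Q) is larger than D_KL(Q||P) by 0.7783 bits; the two directions differ.

D_KL(P||Q) = Σ P(x) log₂(P(x)/Q(x))

Computing term by term:
  P(1)·log₂(P(1)/Q(1)) = 0.3334·log₂(0.3334/0.3559) = -0.03141
  P(2)·log₂(P(2)/Q(2)) = 0.3333·log₂(0.3333/0.0099) = 1.69091
  P(3)·log₂(P(3)/Q(3)) = 0.3333·log₂(0.3333/0.6342) = -0.30934

D_KL(P||Q) = -0.03141 + 1.69091 - 0.30934 = 1.35016 ≈ 1.3502 bits

D_KL(Q||P) = Σ Q(x) log₂(Q(x)/P(x))

Computing term by term:
  Q(1)·log₂(Q(1)/P(1)) = 0.3559·log₂(0.3559/0.3334) = 0.03353
  Q(2)·log₂(Q(2)/P(2)) = 0.0099·log₂(0.0099/0.3333) = -0.05023
  Q(3)·log₂(Q(3)/P(3)) = 0.6342·log₂(0.6342/0.3333) = 0.58861

D_KL(Q||P) = 0.03353 - 0.05023 + 0.58861 = 0.57191 ≈ 0.5719 bits

These are NOT equal (difference: 0.7783 bits). KL divergence is asymmetric: D_KL(P||Q) ≠ D_KL(Q||P) in general.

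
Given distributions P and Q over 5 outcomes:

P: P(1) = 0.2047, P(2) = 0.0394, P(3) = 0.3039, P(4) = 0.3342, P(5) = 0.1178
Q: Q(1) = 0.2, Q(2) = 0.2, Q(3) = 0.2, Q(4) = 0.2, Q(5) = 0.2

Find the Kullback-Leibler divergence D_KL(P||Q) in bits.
0.2555 bits

D_KL(P||Q) = Σ P(x) log₂(P(x)/Q(x))

Computing term by term:
  P(1)·log₂(P(1)/Q(1)) = 0.2047·log₂(0.2047/0.2) = 0.00686
  P(2)·log₂(P(2)/Q(2)) = 0.0394·log₂(0.0394/0.2) = -0.09234
  P(3)·log₂(P(3)/Q(3)) = 0.3039·log₂(0.3039/0.2) = 0.18343
  P(4)·log₂(P(4)/Q(4)) = 0.3342·log₂(0.3342/0.2) = 0.24755
  P(5)·log₂(P(5)/Q(5)) = 0.1178·log₂(0.1178/0.2) = -0.08996

D_KL(P||Q) = 0.00686 - 0.09234 + 0.18343 + 0.24755 - 0.08996 = 0.25554 ≈ 0.2555 bits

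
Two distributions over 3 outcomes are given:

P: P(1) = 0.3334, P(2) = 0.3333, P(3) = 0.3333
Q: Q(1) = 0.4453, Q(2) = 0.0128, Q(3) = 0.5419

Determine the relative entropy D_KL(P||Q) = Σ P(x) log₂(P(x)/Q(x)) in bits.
1.1945 bits

D_KL(P||Q) = Σ P(x) log₂(P(x)/Q(x))

Computing term by term:
  P(1)·log₂(P(1)/Q(1)) = 0.3334·log₂(0.3334/0.4453) = -0.13920
  P(2)·log₂(P(2)/Q(2)) = 0.3333·log₂(0.3333/0.0128) = 1.56738
  P(3)·log₂(P(3)/Q(3)) = 0.3333·log₂(0.3333/0.5419) = -0.23371

D_KL(P||Q) = -0.13920 + 1.56738 - 0.23371 = 1.19447 ≈ 1.1945 bits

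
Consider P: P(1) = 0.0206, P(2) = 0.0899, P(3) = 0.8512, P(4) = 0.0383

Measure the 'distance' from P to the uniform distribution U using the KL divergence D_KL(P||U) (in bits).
1.1941 bits

U(i) = 1/4 for all i

D_KL(P||U) = Σ P(x) log₂(P(x) / (1/4))
           = Σ P(x) log₂(P(x)) + log₂(4)
           = log₂(4) - H(P)

H(P) = -Σ P(x) log₂(P(x)):
  -P(1)·log₂(P(1)) = -(0.0206)·log₂(0.0206) = 0.11538
  -P(2)·log₂(P(2)) = -(0.0899)·log₂(0.0899) = 0.31245
  -P(3)·log₂(P(3)) = -(0.8512)·log₂(0.8512) = 0.19784
  -P(4)·log₂(P(4)) = -(0.0383)·log₂(0.0383) = 0.18026
H(P) = 0.11538 + 0.31245 + 0.19784 + 0.18026 = 0.80593 bits

log₂(4) = 2.00000 bits

D_KL(P||U) = 2.00000 - 0.80593 = 1.19407 ≈ 1.1941 bits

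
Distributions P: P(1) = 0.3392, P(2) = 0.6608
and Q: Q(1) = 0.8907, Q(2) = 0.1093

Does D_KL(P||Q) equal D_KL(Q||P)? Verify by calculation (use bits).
D_KL(P||Q) = 1.2429 bits, D_KL(Q||P) = 0.9568 bits. No — D_KL(P||Q) ≠ D_KL(Q||P) for this pair.

D_KL(P||Q) = Σ P(x) log₂(P(x)/Q(x))

Computing term by term:
  P(1)·log₂(P(1)/Q(1)) = 0.3392·log₂(0.3392/0.8907) = -0.47244
  P(2)·log₂(P(2)/Q(2)) = 0.6608·log₂(0.6608/0.1093) = 1.71538

D_KL(P||Q) = -0.47244 + 1.71538 = 1.24294 ≈ 1.2429 bits

D_KL(Q||P) = Σ Q(x) log₂(Q(x)/P(x))

Computing term by term:
  Q(1)·log₂(Q(1)/P(1)) = 0.8907·log₂(0.8907/0.3392) = 1.24057
  Q(2)·log₂(Q(2)/P(2)) = 0.1093·log₂(0.1093/0.6608) = -0.28373

D_KL(Q||P) = 1.24057 - 0.28373 = 0.95684 ≈ 0.9568 bits

These are NOT equal (difference: 0.2861 bits). KL divergence is asymmetric: D_KL(P||Q) ≠ D_KL(Q||P) in general.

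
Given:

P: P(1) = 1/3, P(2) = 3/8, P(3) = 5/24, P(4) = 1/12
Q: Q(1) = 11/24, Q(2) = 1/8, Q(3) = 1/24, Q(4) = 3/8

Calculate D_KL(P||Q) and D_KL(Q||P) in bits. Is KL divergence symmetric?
D_KL(P||Q) = 0.7441 bits, D_KL(Q||P) = 0.7294 bits. No, KL divergence is not symmetric.

D_KL(P||Q) = Σ P(x) log₂(P(x)/Q(x))

Computing term by term:
  P(1)·log₂(P(1)/Q(1)) = (1/3)·log₂((1/3)/(11/24)) = -0.15314
  P(2)·log₂(P(2)/Q(2)) = (3/8)·log₂((3/8)/(1/8)) = 0.59436
  P(3)·log₂(P(3)/Q(3)) = (5/24)·log₂((5/24)/(1/24)) = 0.48374
  P(4)·log₂(P(4)/Q(4)) = (1/12)·log₂((1/12)/(3/8)) = -0.18083

D_KL(P||Q) = -0.15314 + 0.59436 + 0.48374 - 0.18083 = 0.74413 ≈ 0.7441 bits

D_KL(Q||P) = Σ Q(x) log₂(Q(x)/P(x))

Computing term by term:
  Q(1)·log₂(Q(1)/P(1)) = (11/24)·log₂((11/24)/(1/3)) = 0.21057
  Q(2)·log₂(Q(2)/P(2)) = (1/8)·log₂((1/8)/(3/8)) = -0.19812
  Q(3)·log₂(Q(3)/P(3)) = (1/24)·log₂((1/24)/(5/24)) = -0.09675
  Q(4)·log₂(Q(4)/P(4)) = (3/8)·log₂((3/8)/(1/12)) = 0.81372

D_KL(Q||P) = 0.21057 - 0.19812 - 0.09675 + 0.81372 = 0.72942 ≈ 0.7294 bits

These are NOT equal (difference: 0.0147 bits). KL divergence is asymmetric: D_KL(P||Q) ≠ D_KL(Q||P) in general.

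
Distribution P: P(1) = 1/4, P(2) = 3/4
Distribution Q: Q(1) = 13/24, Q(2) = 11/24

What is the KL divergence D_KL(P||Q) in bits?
0.2540 bits

D_KL(P||Q) = Σ P(x) log₂(P(x)/Q(x))

Computing term by term:
  P(1)·log₂(P(1)/Q(1)) = (1/4)·log₂((1/4)/(13/24)) = -0.27887
  P(2)·log₂(P(2)/Q(2)) = (3/4)·log₂((3/4)/(11/24)) = 0.53287

D_KL(P||Q) = -0.27887 + 0.53287 = 0.25400 ≈ 0.2540 bits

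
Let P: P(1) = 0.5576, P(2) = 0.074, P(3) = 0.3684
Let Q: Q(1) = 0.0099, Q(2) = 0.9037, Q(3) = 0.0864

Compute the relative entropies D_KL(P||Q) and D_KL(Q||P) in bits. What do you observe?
D_KL(P||Q) = 3.7464 bits, D_KL(Q||P) = 3.0242 bits. The two directions give different values (D_KL(P||Q) exceeds D_KL(Q||P) by 0.7222 bits): KL divergence is asymmetric.

D_KL(P||Q) = Σ P(x) log₂(P(x)/Q(x))

Computing term by term:
  P(1)·log₂(P(1)/Q(1)) = 0.5576·log₂(0.5576/0.0099) = 3.24281
  P(2)·log₂(P(2)/Q(2)) = 0.074·log₂(0.074/0.9037) = -0.26716
  P(3)·log₂(P(3)/Q(3)) = 0.3684·log₂(0.3684/0.0864) = 0.77076

D_KL(P||Q) = 3.24281 - 0.26716 + 0.77076 = 3.74641 ≈ 3.7464 bits

D_KL(Q||P) = Σ Q(x) log₂(Q(x)/P(x))

Computing term by term:
  Q(1)·log₂(Q(1)/P(1)) = 0.0099·log₂(0.0099/0.5576) = -0.05758
  Q(2)·log₂(Q(2)/P(2)) = 0.9037·log₂(0.9037/0.074) = 3.26258
  Q(3)·log₂(Q(3)/P(3)) = 0.0864·log₂(0.0864/0.3684) = -0.18076

D_KL(Q||P) = -0.05758 + 3.26258 - 0.18076 = 3.02424 ≈ 3.0242 bits

These are NOT equal (difference: 0.7222 bits). KL divergence is asymmetric: D_KL(P||Q) ≠ D_KL(Q||P) in general.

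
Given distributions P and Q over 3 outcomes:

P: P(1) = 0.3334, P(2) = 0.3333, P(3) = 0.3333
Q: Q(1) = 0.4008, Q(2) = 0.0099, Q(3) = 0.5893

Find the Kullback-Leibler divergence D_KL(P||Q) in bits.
1.3283 bits

D_KL(P||Q) = Σ P(x) log₂(P(x)/Q(x))

Computing term by term:
  P(1)·log₂(P(1)/Q(1)) = 0.3334·log₂(0.3334/0.4008) = -0.08856
  P(2)·log₂(P(2)/Q(2)) = 0.3333·log₂(0.3333/0.0099) = 1.69091
  P(3)·log₂(P(3)/Q(3)) = 0.3333·log₂(0.3333/0.5893) = -0.27403

D_KL(P||Q) = -0.08856 + 1.69091 - 0.27403 = 1.32832 ≈ 1.3283 bits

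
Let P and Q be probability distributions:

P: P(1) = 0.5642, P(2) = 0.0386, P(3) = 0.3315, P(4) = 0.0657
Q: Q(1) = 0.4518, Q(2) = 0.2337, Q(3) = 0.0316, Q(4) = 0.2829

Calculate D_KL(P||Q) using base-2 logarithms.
1.0663 bits

D_KL(P||Q) = Σ P(x) log₂(P(x)/Q(x))

Computing term by term:
  P(1)·log₂(P(1)/Q(1)) = 0.5642·log₂(0.5642/0.4518) = 0.18084
  P(2)·log₂(P(2)/Q(2)) = 0.0386·log₂(0.0386/0.2337) = -0.10028
  P(3)·log₂(P(3)/Q(3)) = 0.3315·log₂(0.3315/0.0316) = 1.12412
  P(4)·log₂(P(4)/Q(4)) = 0.0657·log₂(0.0657/0.2829) = -0.13839

D_KL(P||Q) = 0.18084 - 0.10028 + 1.12412 - 0.13839 = 1.06629 ≈ 1.0663 bits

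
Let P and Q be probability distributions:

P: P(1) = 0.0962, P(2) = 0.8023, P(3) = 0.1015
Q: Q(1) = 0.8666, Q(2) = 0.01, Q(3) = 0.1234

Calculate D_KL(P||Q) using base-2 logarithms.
4.7417 bits

D_KL(P||Q) = Σ P(x) log₂(P(x)/Q(x))

Computing term by term:
  P(1)·log₂(P(1)/Q(1)) = 0.0962·log₂(0.0962/0.8666) = -0.30507
  P(2)·log₂(P(2)/Q(2)) = 0.8023·log₂(0.8023/0.01) = 5.07541
  P(3)·log₂(P(3)/Q(3)) = 0.1015·log₂(0.1015/0.1234) = -0.02861

D_KL(P||Q) = -0.30507 + 5.07541 - 0.02861 = 4.74173 ≈ 4.7417 bits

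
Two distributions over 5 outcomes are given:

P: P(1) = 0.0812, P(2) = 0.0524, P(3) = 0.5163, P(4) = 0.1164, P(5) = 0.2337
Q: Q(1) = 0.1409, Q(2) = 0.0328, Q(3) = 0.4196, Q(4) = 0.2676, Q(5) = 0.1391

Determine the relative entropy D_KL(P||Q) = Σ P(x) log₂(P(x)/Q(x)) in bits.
0.1605 bits

D_KL(P||Q) = Σ P(x) log₂(P(x)/Q(x))

Computing term by term:
  P(1)·log₂(P(1)/Q(1)) = 0.0812·log₂(0.0812/0.1409) = -0.06456
  P(2)·log₂(P(2)/Q(2)) = 0.0524·log₂(0.0524/0.0328) = 0.03542
  P(3)·log₂(P(3)/Q(3)) = 0.5163·log₂(0.5163/0.4196) = 0.15447
  P(4)·log₂(P(4)/Q(4)) = 0.1164·log₂(0.1164/0.2676) = -0.13979
  P(5)·log₂(P(5)/Q(5)) = 0.2337·log₂(0.2337/0.1391) = 0.17493

D_KL(P||Q) = -0.06456 + 0.03542 + 0.15447 - 0.13979 + 0.17493 = 0.16047 ≈ 0.1605 bits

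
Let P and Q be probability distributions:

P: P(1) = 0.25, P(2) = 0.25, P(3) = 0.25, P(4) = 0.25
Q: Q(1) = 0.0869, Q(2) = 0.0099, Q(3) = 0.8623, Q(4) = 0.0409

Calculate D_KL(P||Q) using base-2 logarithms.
1.7521 bits

D_KL(P||Q) = Σ P(x) log₂(P(x)/Q(x))

Computing term by term:
  P(1)·log₂(P(1)/Q(1)) = 0.25·log₂(0.25/0.0869) = 0.38113
  P(2)·log₂(P(2)/Q(2)) = 0.25·log₂(0.25/0.0099) = 1.16459
  P(3)·log₂(P(3)/Q(3)) = 0.25·log₂(0.25/0.8623) = -0.44657
  P(4)·log₂(P(4)/Q(4)) = 0.25·log₂(0.25/0.0409) = 0.65294

D_KL(P||Q) = 0.38113 + 1.16459 - 0.44657 + 0.65294 = 1.75209 ≈ 1.7521 bits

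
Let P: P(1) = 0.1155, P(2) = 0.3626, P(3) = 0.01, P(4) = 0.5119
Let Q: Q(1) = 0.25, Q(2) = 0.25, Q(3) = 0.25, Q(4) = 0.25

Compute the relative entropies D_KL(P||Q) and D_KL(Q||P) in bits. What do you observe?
D_KL(P||Q) = 0.5487 bits, D_KL(Q||P) = 1.0469 bits. The two directions give different values (D_KL(Q||P) exceeds D_KL(P||Q) by 0.4982 bits): KL divergence is asymmetric.

D_KL(P||Q) = Σ P(x) log₂(P(x)/Q(x))

Computing term by term:
  P(1)·log₂(P(1)/Q(1)) = 0.1155·log₂(0.1155/0.25) = -0.12867
  P(2)·log₂(P(2)/Q(2)) = 0.3626·log₂(0.3626/0.25) = 0.19452
  P(3)·log₂(P(3)/Q(3)) = 0.01·log₂(0.01/0.25) = -0.04644
  P(4)·log₂(P(4)/Q(4)) = 0.5119·log₂(0.5119/0.25) = 0.52927

D_KL(P||Q) = -0.12867 + 0.19452 - 0.04644 + 0.52927 = 0.54868 ≈ 0.5487 bits

D_KL(Q||P) = Σ Q(x) log₂(Q(x)/P(x))

Computing term by term:
  Q(1)·log₂(Q(1)/P(1)) = 0.25·log₂(0.25/0.1155) = 0.27851
  Q(2)·log₂(Q(2)/P(2)) = 0.25·log₂(0.25/0.3626) = -0.13411
  Q(3)·log₂(Q(3)/P(3)) = 0.25·log₂(0.25/0.01) = 1.16096
  Q(4)·log₂(Q(4)/P(4)) = 0.25·log₂(0.25/0.5119) = -0.25848

D_KL(Q||P) = 0.27851 - 0.13411 + 1.16096 - 0.25848 = 1.04688 ≈ 1.0469 bits

These are NOT equal (difference: 0.4982 bits). KL divergence is asymmetric: D_KL(P||Q) ≠ D_KL(Q||P) in general.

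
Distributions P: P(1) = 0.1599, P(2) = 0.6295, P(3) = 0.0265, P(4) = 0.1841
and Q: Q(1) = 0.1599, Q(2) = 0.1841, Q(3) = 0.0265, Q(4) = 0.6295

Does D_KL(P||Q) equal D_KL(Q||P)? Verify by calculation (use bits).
D_KL(P||Q) = 0.7900 bits, D_KL(Q||P) = 0.7900 bits. Yes — for this pair D_KL(P||Q) = D_KL(Q||P).

D_KL(P||Q) = Σ P(x) log₂(P(x)/Q(x))

Computing term by term:
  P(1)·log₂(P(1)/Q(1)) = 0.1599·log₂(0.1599/0.1599) = 0.00000
  P(2)·log₂(P(2)/Q(2)) = 0.6295·log₂(0.6295/0.1841) = 1.11655
  P(3)·log₂(P(3)/Q(3)) = 0.0265·log₂(0.0265/0.0265) = 0.00000
  P(4)·log₂(P(4)/Q(4)) = 0.1841·log₂(0.1841/0.6295) = -0.32654

D_KL(P||Q) = 0.00000 + 1.11655 + 0.00000 - 0.32654 = 0.79001 ≈ 0.7900 bits

D_KL(Q||P) = Σ Q(x) log₂(Q(x)/P(x))

Computing term by term:
  Q(1)·log₂(Q(1)/P(1)) = 0.1599·log₂(0.1599/0.1599) = 0.00000
  Q(2)·log₂(Q(2)/P(2)) = 0.1841·log₂(0.1841/0.6295) = -0.32654
  Q(3)·log₂(Q(3)/P(3)) = 0.0265·log₂(0.0265/0.0265) = 0.00000
  Q(4)·log₂(Q(4)/P(4)) = 0.6295·log₂(0.6295/0.1841) = 1.11655

D_KL(Q||P) = 0.00000 - 0.32654 + 0.00000 + 1.11655 = 0.79001 ≈ 0.7900 bits

These ARE equal here. Q is P with outcomes relabeled (Q(2) = P(4), Q(4) = P(2)) by a relabeling that is its own inverse, so the two sums contain exactly the same terms in a different order. This is a special case — KL divergence is not symmetric in general: D_KL(P||Q) ≠ D_KL(Q||P) for most P, Q.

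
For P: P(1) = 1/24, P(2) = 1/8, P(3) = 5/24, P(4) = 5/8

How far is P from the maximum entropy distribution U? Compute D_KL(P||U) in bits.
0.5387 bits

U(i) = 1/4 for all i

D_KL(P||U) = Σ P(x) log₂(P(x) / (1/4))
           = Σ P(x) log₂(P(x)) + log₂(4)
           = log₂(4) - H(P)

H(P) = -Σ P(x) log₂(P(x)):
  -P(1)·log₂(P(1)) = -(1/24)·log₂(1/24) = 0.19104
  -P(2)·log₂(P(2)) = -(1/8)·log₂(1/8) = 0.37500
  -P(3)·log₂(P(3)) = -(5/24)·log₂(5/24) = 0.47147
  -P(4)·log₂(P(4)) = -(5/8)·log₂(5/8) = 0.42379
H(P) = 0.19104 + 0.37500 + 0.47147 + 0.42379 = 1.46130 bits

log₂(4) = 2.00000 bits

D_KL(P||U) = 2.00000 - 1.46130 = 0.53870 ≈ 0.5387 bits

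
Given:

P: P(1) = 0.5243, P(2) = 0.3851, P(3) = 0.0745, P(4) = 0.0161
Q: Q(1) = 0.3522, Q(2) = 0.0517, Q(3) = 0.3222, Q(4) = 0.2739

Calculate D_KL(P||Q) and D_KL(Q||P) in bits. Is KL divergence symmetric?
D_KL(P||Q) = 1.1934 bits, D_KL(Q||P) = 1.4486 bits. No, KL divergence is not symmetric.

D_KL(P||Q) = Σ P(x) log₂(P(x)/Q(x))

Computing term by term:
  P(1)·log₂(P(1)/Q(1)) = 0.5243·log₂(0.5243/0.3522) = 0.30095
  P(2)·log₂(P(2)/Q(2)) = 0.3851·log₂(0.3851/0.0517) = 1.11563
  P(3)·log₂(P(3)/Q(3)) = 0.0745·log₂(0.0745/0.3222) = -0.15739
  P(4)·log₂(P(4)/Q(4)) = 0.0161·log₂(0.0161/0.2739) = -0.06583

D_KL(P||Q) = 0.30095 + 1.11563 - 0.15739 - 0.06583 = 1.19336 ≈ 1.1934 bits

D_KL(Q||P) = Σ Q(x) log₂(Q(x)/P(x))

Computing term by term:
  Q(1)·log₂(Q(1)/P(1)) = 0.3522·log₂(0.3522/0.5243) = -0.20216
  Q(2)·log₂(Q(2)/P(2)) = 0.0517·log₂(0.0517/0.3851) = -0.14977
  Q(3)·log₂(Q(3)/P(3)) = 0.3222·log₂(0.3222/0.0745) = 0.68069
  Q(4)·log₂(Q(4)/P(4)) = 0.2739·log₂(0.2739/0.0161) = 1.11984

D_KL(Q||P) = -0.20216 - 0.14977 + 0.68069 + 1.11984 = 1.44860 ≈ 1.4486 bits

These are NOT equal (difference: 0.2552 bits). KL divergence is asymmetric: D_KL(P||Q) ≠ D_KL(Q||P) in general.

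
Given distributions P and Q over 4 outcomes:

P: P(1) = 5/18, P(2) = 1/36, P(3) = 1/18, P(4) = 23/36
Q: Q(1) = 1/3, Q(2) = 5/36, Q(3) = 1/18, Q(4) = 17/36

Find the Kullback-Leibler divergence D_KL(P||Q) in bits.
0.1411 bits

D_KL(P||Q) = Σ P(x) log₂(P(x)/Q(x))

Computing term by term:
  P(1)·log₂(P(1)/Q(1)) = (5/18)·log₂((5/18)/(1/3)) = -0.07307
  P(2)·log₂(P(2)/Q(2)) = (1/36)·log₂((1/36)/(5/36)) = -0.06450
  P(3)·log₂(P(3)/Q(3)) = (1/18)·log₂((1/18)/(1/18)) = 0.00000
  P(4)·log₂(P(4)/Q(4)) = (23/36)·log₂((23/36)/(17/36)) = 0.27862

D_KL(P||Q) = -0.07307 - 0.06450 + 0.00000 + 0.27862 = 0.14105 ≈ 0.1411 bits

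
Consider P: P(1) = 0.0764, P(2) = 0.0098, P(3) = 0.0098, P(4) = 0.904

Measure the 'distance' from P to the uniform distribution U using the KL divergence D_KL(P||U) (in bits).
1.4541 bits

U(i) = 1/4 for all i

D_KL(P||U) = Σ P(x) log₂(P(x) / (1/4))
           = Σ P(x) log₂(P(x)) + log₂(4)
           = log₂(4) - H(P)

H(P) = -Σ P(x) log₂(P(x)):
  -P(1)·log₂(P(1)) = -(0.0764)·log₂(0.0764) = 0.28347
  -P(2)·log₂(P(2)) = -(0.0098)·log₂(0.0098) = 0.06540
  -P(3)·log₂(P(3)) = -(0.0098)·log₂(0.0098) = 0.06540
  -P(4)·log₂(P(4)) = -(0.904)·log₂(0.904) = 0.13163
H(P) = 0.28347 + 0.06540 + 0.06540 + 0.13163 = 0.54590 bits

log₂(4) = 2.00000 bits

D_KL(P||U) = 2.00000 - 0.54590 = 1.45410 ≈ 1.4541 bits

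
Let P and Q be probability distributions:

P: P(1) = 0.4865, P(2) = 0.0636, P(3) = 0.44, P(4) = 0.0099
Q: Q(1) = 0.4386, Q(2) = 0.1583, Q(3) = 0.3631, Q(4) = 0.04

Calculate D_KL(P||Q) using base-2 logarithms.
0.0911 bits

D_KL(P||Q) = Σ P(x) log₂(P(x)/Q(x))

Computing term by term:
  P(1)·log₂(P(1)/Q(1)) = 0.4865·log₂(0.4865/0.4386) = 0.07275
  P(2)·log₂(P(2)/Q(2)) = 0.0636·log₂(0.0636/0.1583) = -0.08367
  P(3)·log₂(P(3)/Q(3)) = 0.44·log₂(0.44/0.3631) = 0.12194
  P(4)·log₂(P(4)/Q(4)) = 0.0099·log₂(0.0099/0.04) = -0.01994

D_KL(P||Q) = 0.07275 - 0.08367 + 0.12194 - 0.01994 = 0.09108 ≈ 0.0911 bits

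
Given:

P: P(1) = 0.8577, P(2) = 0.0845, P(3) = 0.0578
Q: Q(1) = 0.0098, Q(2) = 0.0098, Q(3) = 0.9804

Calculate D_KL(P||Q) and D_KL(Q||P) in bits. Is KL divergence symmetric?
D_KL(P||Q) = 5.5601 bits, D_KL(Q||P) = 3.9105 bits. No, KL divergence is not symmetric.

D_KL(P||Q) = Σ P(x) log₂(P(x)/Q(x))

Computing term by term:
  P(1)·log₂(P(1)/Q(1)) = 0.8577·log₂(0.8577/0.0098) = 5.53349
  P(2)·log₂(P(2)/Q(2)) = 0.0845·log₂(0.0845/0.0098) = 0.26263
  P(3)·log₂(P(3)/Q(3)) = 0.0578·log₂(0.0578/0.9804) = -0.23607

D_KL(P||Q) = 5.53349 + 0.26263 - 0.23607 = 5.56005 ≈ 5.5601 bits

D_KL(Q||P) = Σ Q(x) log₂(Q(x)/P(x))

Computing term by term:
  Q(1)·log₂(Q(1)/P(1)) = 0.0098·log₂(0.0098/0.8577) = -0.06323
  Q(2)·log₂(Q(2)/P(2)) = 0.0098·log₂(0.0098/0.0845) = -0.03046
  Q(3)·log₂(Q(3)/P(3)) = 0.9804·log₂(0.9804/0.0578) = 4.00418

D_KL(Q||P) = -0.06323 - 0.03046 + 4.00418 = 3.91049 ≈ 3.9105 bits

These are NOT equal (difference: 1.6496 bits). KL divergence is asymmetric: D_KL(P||Q) ≠ D_KL(Q||P) in general.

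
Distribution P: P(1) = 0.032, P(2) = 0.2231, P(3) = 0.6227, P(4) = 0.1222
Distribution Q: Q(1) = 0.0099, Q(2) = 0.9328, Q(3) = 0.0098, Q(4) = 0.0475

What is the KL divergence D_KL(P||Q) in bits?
3.4900 bits

D_KL(P||Q) = Σ P(x) log₂(P(x)/Q(x))

Computing term by term:
  P(1)·log₂(P(1)/Q(1)) = 0.032·log₂(0.032/0.0099) = 0.05416
  P(2)·log₂(P(2)/Q(2)) = 0.2231·log₂(0.2231/0.9328) = -0.46045
  P(3)·log₂(P(3)/Q(3)) = 0.6227·log₂(0.6227/0.0098) = 3.72973
  P(4)·log₂(P(4)/Q(4)) = 0.1222·log₂(0.1222/0.0475) = 0.16659

D_KL(P||Q) = 0.05416 - 0.46045 + 3.72973 + 0.16659 = 3.49003 ≈ 3.4900 bits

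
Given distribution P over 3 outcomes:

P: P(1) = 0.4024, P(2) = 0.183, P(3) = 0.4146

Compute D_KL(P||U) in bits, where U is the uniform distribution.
0.0815 bits

U(i) = 1/3 for all i

D_KL(P||U) = Σ P(x) log₂(P(x) / (1/3))
           = Σ P(x) log₂(P(x)) + log₂(3)
           = log₂(3) - H(P)

H(P) = -Σ P(x) log₂(P(x)):
  -P(1)·log₂(P(1)) = -(0.4024)·log₂(0.4024) = 0.52847
  -P(2)·log₂(P(2)) = -(0.183)·log₂(0.183) = 0.44837
  -P(3)·log₂(P(3)) = -(0.4146)·log₂(0.4146) = 0.52663
H(P) = 0.52847 + 0.44837 + 0.52663 = 1.50347 bits

log₂(3) = 1.58496 bits

D_KL(P||U) = 1.58496 - 1.50347 = 0.08149 ≈ 0.0815 bits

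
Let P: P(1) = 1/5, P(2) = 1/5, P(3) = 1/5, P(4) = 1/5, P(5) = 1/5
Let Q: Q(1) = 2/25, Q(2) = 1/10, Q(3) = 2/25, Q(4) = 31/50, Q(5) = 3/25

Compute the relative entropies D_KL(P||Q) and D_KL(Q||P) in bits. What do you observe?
D_KL(P||Q) = 0.5497 bits, D_KL(Q||P) = 0.6121 bits. The two directions give different values (D_KL(Q||P) exceeds D_KL(P||Q) by 0.0624 bits): KL divergence is asymmetric.

D_KL(P||Q) = Σ P(x) log₂(P(x)/Q(x))

Computing term by term:
  P(1)·log₂(P(1)/Q(1)) = (1/5)·log₂((1/5)/(2/25)) = 0.26439
  P(2)·log₂(P(2)/Q(2)) = (1/5)·log₂((1/5)/(1/10)) = 0.20000
  P(3)·log₂(P(3)/Q(3)) = (1/5)·log₂((1/5)/(2/25)) = 0.26439
  P(4)·log₂(P(4)/Q(4)) = (1/5)·log₂((1/5)/(31/50)) = -0.32645
  P(5)·log₂(P(5)/Q(5)) = (1/5)·log₂((1/5)/(3/25)) = 0.14739

D_KL(P||Q) = 0.26439 + 0.20000 + 0.26439 - 0.32645 + 0.14739 = 0.54972 ≈ 0.5497 bits

D_KL(Q||P) = Σ Q(x) log₂(Q(x)/P(x))

Computing term by term:
  Q(1)·log₂(Q(1)/P(1)) = (2/25)·log₂((2/25)/(1/5)) = -0.10575
  Q(2)·log₂(Q(2)/P(2)) = (1/10)·log₂((1/10)/(1/5)) = -0.10000
  Q(3)·log₂(Q(3)/P(3)) = (2/25)·log₂((2/25)/(1/5)) = -0.10575
  Q(4)·log₂(Q(4)/P(4)) = (31/50)·log₂((31/50)/(1/5)) = 1.01201
  Q(5)·log₂(Q(5)/P(5)) = (3/25)·log₂((3/25)/(1/5)) = -0.08844

D_KL(Q||P) = -0.10575 - 0.10000 - 0.10575 + 1.01201 - 0.08844 = 0.61207 ≈ 0.6121 bits

These are NOT equal (difference: 0.0624 bits). KL divergence is asymmetric: D_KL(P||Q) ≠ D_KL(Q||P) in general.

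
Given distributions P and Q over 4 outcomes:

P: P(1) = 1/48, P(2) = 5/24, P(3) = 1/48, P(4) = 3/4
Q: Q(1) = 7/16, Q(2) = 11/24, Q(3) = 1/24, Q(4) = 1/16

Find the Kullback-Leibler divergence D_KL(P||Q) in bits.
2.3394 bits

D_KL(P||Q) = Σ P(x) log₂(P(x)/Q(x))

Computing term by term:
  P(1)·log₂(P(1)/Q(1)) = (1/48)·log₂((1/48)/(7/16)) = -0.09151
  P(2)·log₂(P(2)/Q(2)) = (5/24)·log₂((5/24)/(11/24)) = -0.23698
  P(3)·log₂(P(3)/Q(3)) = (1/48)·log₂((1/48)/(1/24)) = -0.02083
  P(4)·log₂(P(4)/Q(4)) = (3/4)·log₂((3/4)/(1/16)) = 2.68872

D_KL(P||Q) = -0.09151 - 0.23698 - 0.02083 + 2.68872 = 2.33940 ≈ 2.3394 bits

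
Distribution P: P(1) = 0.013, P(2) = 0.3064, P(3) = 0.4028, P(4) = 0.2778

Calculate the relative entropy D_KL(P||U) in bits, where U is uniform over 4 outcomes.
0.3539 bits

U(i) = 1/4 for all i

D_KL(P||U) = Σ P(x) log₂(P(x) / (1/4))
           = Σ P(x) log₂(P(x)) + log₂(4)
           = log₂(4) - H(P)

H(P) = -Σ P(x) log₂(P(x)):
  -P(1)·log₂(P(1)) = -(0.013)·log₂(0.013) = 0.08145
  -P(2)·log₂(P(2)) = -(0.3064)·log₂(0.3064) = 0.52288
  -P(3)·log₂(P(3)) = -(0.4028)·log₂(0.4028) = 0.52842
  -P(4)·log₂(P(4)) = -(0.2778)·log₂(0.2778) = 0.51334
H(P) = 0.08145 + 0.52288 + 0.52842 + 0.51334 = 1.64609 bits

log₂(4) = 2.00000 bits

D_KL(P||U) = 2.00000 - 1.64609 = 0.35391 ≈ 0.3539 bits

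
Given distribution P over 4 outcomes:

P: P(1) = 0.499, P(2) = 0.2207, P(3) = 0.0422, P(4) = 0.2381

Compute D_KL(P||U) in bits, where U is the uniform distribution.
0.3328 bits

U(i) = 1/4 for all i

D_KL(P||U) = Σ P(x) log₂(P(x) / (1/4))
           = Σ P(x) log₂(P(x)) + log₂(4)
           = log₂(4) - H(P)

H(P) = -Σ P(x) log₂(P(x)):
  -P(1)·log₂(P(1)) = -(0.499)·log₂(0.499) = 0.50044
  -P(2)·log₂(P(2)) = -(0.2207)·log₂(0.2207) = 0.48109
  -P(3)·log₂(P(3)) = -(0.0422)·log₂(0.0422) = 0.19271
  -P(4)·log₂(P(4)) = -(0.2381)·log₂(0.2381) = 0.49295
H(P) = 0.50044 + 0.48109 + 0.19271 + 0.49295 = 1.66719 bits

log₂(4) = 2.00000 bits

D_KL(P||U) = 2.00000 - 1.66719 = 0.33281 ≈ 0.3328 bits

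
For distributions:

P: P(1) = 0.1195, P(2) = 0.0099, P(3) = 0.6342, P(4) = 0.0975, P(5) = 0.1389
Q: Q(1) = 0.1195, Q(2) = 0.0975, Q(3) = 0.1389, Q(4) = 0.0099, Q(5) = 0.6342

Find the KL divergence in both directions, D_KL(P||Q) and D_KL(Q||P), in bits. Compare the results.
D_KL(P||Q) = 1.3742 bits, D_KL(Q||P) = 1.3742 bits. The two directions give exactly the same value for this pair.

D_KL(P||Q) = Σ P(x) log₂(P(x)/Q(x))

Computing term by term:
  P(1)·log₂(P(1)/Q(1)) = 0.1195·log₂(0.1195/0.1195) = 0.00000
  P(2)·log₂(P(2)/Q(2)) = 0.0099·log₂(0.0099/0.0975) = -0.03267
  P(3)·log₂(P(3)/Q(3)) = 0.6342·log₂(0.6342/0.1389) = 1.38946
  P(4)·log₂(P(4)/Q(4)) = 0.0975·log₂(0.0975/0.0099) = 0.32174
  P(5)·log₂(P(5)/Q(5)) = 0.1389·log₂(0.1389/0.6342) = -0.30431

D_KL(P||Q) = 0.00000 - 0.03267 + 1.38946 + 0.32174 - 0.30431 = 1.37422 ≈ 1.3742 bits

D_KL(Q||P) = Σ Q(x) log₂(Q(x)/P(x))

Computing term by term:
  Q(1)·log₂(Q(1)/P(1)) = 0.1195·log₂(0.1195/0.1195) = 0.00000
  Q(2)·log₂(Q(2)/P(2)) = 0.0975·log₂(0.0975/0.0099) = 0.32174
  Q(3)·log₂(Q(3)/P(3)) = 0.1389·log₂(0.1389/0.6342) = -0.30431
  Q(4)·log₂(Q(4)/P(4)) = 0.0099·log₂(0.0099/0.0975) = -0.03267
  Q(5)·log₂(Q(5)/P(5)) = 0.6342·log₂(0.6342/0.1389) = 1.38946

D_KL(Q||P) = 0.00000 + 0.32174 - 0.30431 - 0.03267 + 1.38946 = 1.37422 ≈ 1.3742 bits

These ARE equal here. Q is P with outcomes relabeled (Q(2) = P(4), Q(3) = P(5), Q(4) = P(2), Q(5) = P(3)) by a relabeling that is its own inverse, so the two sums contain exactly the same terms in a different order. This is a special case — KL divergence is not symmetric in general: D_KL(P||Q) ≠ D_KL(Q||P) for most P, Q.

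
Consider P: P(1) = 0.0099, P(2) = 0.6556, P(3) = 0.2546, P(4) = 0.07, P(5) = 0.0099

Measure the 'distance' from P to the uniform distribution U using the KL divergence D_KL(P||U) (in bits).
1.0197 bits

U(i) = 1/5 for all i

D_KL(P||U) = Σ P(x) log₂(P(x) / (1/5))
           = Σ P(x) log₂(P(x)) + log₂(5)
           = log₂(5) - H(P)

H(P) = -Σ P(x) log₂(P(x)):
  -P(1)·log₂(P(1)) = -(0.0099)·log₂(0.0099) = 0.06592
  -P(2)·log₂(P(2)) = -(0.6556)·log₂(0.6556) = 0.39933
  -P(3)·log₂(P(3)) = -(0.2546)·log₂(0.2546) = 0.50250
  -P(4)·log₂(P(4)) = -(0.07)·log₂(0.07) = 0.26856
  -P(5)·log₂(P(5)) = -(0.0099)·log₂(0.0099) = 0.06592
H(P) = 0.06592 + 0.39933 + 0.50250 + 0.26856 + 0.06592 = 1.30223 bits

log₂(5) = 2.32193 bits

D_KL(P||U) = 2.32193 - 1.30223 = 1.01970 ≈ 1.0197 bits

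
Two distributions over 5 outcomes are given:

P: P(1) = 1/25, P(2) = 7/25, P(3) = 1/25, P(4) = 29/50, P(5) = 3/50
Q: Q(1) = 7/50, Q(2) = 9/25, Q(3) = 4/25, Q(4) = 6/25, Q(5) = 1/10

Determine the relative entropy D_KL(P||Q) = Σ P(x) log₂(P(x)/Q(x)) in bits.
0.4403 bits

D_KL(P||Q) = Σ P(x) log₂(P(x)/Q(x))

Computing term by term:
  P(1)·log₂(P(1)/Q(1)) = (1/25)·log₂((1/25)/(7/50)) = -0.07229
  P(2)·log₂(P(2)/Q(2)) = (7/25)·log₂((7/25)/(9/25)) = -0.10152
  P(3)·log₂(P(3)/Q(3)) = (1/25)·log₂((1/25)/(4/25)) = -0.08000
  P(4)·log₂(P(4)/Q(4)) = (29/50)·log₂((29/50)/(6/25)) = 0.73835
  P(5)·log₂(P(5)/Q(5)) = (3/50)·log₂((3/50)/(1/10)) = -0.04422

D_KL(P||Q) = -0.07229 - 0.10152 - 0.08000 + 0.73835 - 0.04422 = 0.44032 ≈ 0.4403 bits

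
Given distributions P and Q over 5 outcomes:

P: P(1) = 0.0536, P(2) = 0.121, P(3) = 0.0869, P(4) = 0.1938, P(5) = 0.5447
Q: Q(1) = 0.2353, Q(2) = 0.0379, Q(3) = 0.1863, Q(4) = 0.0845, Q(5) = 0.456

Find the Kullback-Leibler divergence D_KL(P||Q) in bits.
0.3644 bits

D_KL(P||Q) = Σ P(x) log₂(P(x)/Q(x))

Computing term by term:
  P(1)·log₂(P(1)/Q(1)) = 0.0536·log₂(0.0536/0.2353) = -0.11439
  P(2)·log₂(P(2)/Q(2)) = 0.121·log₂(0.121/0.0379) = 0.20264
  P(3)·log₂(P(3)/Q(3)) = 0.0869·log₂(0.0869/0.1863) = -0.09561
  P(4)·log₂(P(4)/Q(4)) = 0.1938·log₂(0.1938/0.0845) = 0.23208
  P(5)·log₂(P(5)/Q(5)) = 0.5447·log₂(0.5447/0.456) = 0.13968

D_KL(P||Q) = -0.11439 + 0.20264 - 0.09561 + 0.23208 + 0.13968 = 0.36440 ≈ 0.3644 bits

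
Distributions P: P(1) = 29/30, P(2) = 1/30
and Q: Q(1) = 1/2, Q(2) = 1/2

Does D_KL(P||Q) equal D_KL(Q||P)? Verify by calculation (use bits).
D_KL(P||Q) = 0.7892 bits, D_KL(Q||P) = 1.4779 bits. No — D_KL(P||Q) ≠ D_KL(Q||P) for this pair.

D_KL(P||Q) = Σ P(x) log₂(P(x)/Q(x))

Computing term by term:
  P(1)·log₂(P(1)/Q(1)) = (29/30)·log₂((29/30)/(1/2)) = 0.91939
  P(2)·log₂(P(2)/Q(2)) = (1/30)·log₂((1/30)/(1/2)) = -0.13023

D_KL(P||Q) = 0.91939 - 0.13023 = 0.78916 ≈ 0.7892 bits

D_KL(Q||P) = Σ Q(x) log₂(Q(x)/P(x))

Computing term by term:
  Q(1)·log₂(Q(1)/P(1)) = (1/2)·log₂((1/2)/(29/30)) = -0.47555
  Q(2)·log₂(Q(2)/P(2)) = (1/2)·log₂((1/2)/(1/30)) = 1.95345

D_KL(Q||P) = -0.47555 + 1.95345 = 1.47790 ≈ 1.4779 bits

These are NOT equal (difference: 0.6887 bits). KL divergence is asymmetric: D_KL(P||Q) ≠ D_KL(Q||P) in general.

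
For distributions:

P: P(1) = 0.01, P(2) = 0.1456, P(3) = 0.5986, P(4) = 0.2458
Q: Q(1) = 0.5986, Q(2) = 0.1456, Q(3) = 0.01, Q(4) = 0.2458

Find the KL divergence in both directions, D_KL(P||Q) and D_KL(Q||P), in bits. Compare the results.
D_KL(P||Q) = 3.4748 bits, D_KL(Q||P) = 3.4748 bits. The two directions give exactly the same value for this pair.

D_KL(P||Q) = Σ P(x) log₂(P(x)/Q(x))

Computing term by term:
  P(1)·log₂(P(1)/Q(1)) = 0.01·log₂(0.01/0.5986) = -0.05904
  P(2)·log₂(P(2)/Q(2)) = 0.1456·log₂(0.1456/0.1456) = 0.00000
  P(3)·log₂(P(3)/Q(3)) = 0.5986·log₂(0.5986/0.01) = 3.53385
  P(4)·log₂(P(4)/Q(4)) = 0.2458·log₂(0.2458/0.2458) = 0.00000

D_KL(P||Q) = -0.05904 + 0.00000 + 3.53385 + 0.00000 = 3.47481 ≈ 3.4748 bits

D_KL(Q||P) = Σ Q(x) log₂(Q(x)/P(x))

Computing term by term:
  Q(1)·log₂(Q(1)/P(1)) = 0.5986·log₂(0.5986/0.01) = 3.53385
  Q(2)·log₂(Q(2)/P(2)) = 0.1456·log₂(0.1456/0.1456) = 0.00000
  Q(3)·log₂(Q(3)/P(3)) = 0.01·log₂(0.01/0.5986) = -0.05904
  Q(4)·log₂(Q(4)/P(4)) = 0.2458·log₂(0.2458/0.2458) = 0.00000

D_KL(Q||P) = 3.53385 + 0.00000 - 0.05904 + 0.00000 = 3.47481 ≈ 3.4748 bits

These ARE equal here. Q is P with outcomes relabeled (Q(1) = P(3), Q(3) = P(1)) by a relabeling that is its own inverse, so the two sums contain exactly the same terms in a different order. This is a special case — KL divergence is not symmetric in general: D_KL(P||Q) ≠ D_KL(Q||P) for most P, Q.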